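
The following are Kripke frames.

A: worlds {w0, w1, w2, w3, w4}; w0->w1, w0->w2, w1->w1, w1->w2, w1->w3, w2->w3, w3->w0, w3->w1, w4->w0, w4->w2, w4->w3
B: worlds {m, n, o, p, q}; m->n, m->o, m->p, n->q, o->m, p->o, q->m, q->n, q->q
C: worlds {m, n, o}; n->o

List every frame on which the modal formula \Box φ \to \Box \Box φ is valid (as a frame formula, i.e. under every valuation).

C

The schema corresponds to transitivity: \forall x \forall y \forall z (Rxy \wedge Ryz \to Rxz).
A: fails — Rw3w1 and Rw1w2 but not Rw3w2.
B: fails — Rom and Rmo but not Roo.
C: condition met.
Valid on: C.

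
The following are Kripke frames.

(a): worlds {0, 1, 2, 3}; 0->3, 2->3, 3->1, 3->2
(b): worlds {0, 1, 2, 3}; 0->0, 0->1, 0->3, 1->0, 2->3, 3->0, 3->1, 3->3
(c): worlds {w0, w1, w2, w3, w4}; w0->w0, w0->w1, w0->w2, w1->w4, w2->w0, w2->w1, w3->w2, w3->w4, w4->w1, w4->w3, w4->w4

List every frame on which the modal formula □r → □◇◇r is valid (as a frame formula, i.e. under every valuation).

(b), (c)

The schema corresponds to a generalized confluence (Geach) condition: ∀x ∀z (xRz → ∃w (xRw ∧ zR²w)).
(a): fails — 3R1 but no w with 3Rw and 1R²w.
(b): condition met.
(c): condition met.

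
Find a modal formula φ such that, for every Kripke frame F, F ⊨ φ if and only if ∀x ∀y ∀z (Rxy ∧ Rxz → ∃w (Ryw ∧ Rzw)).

◇□r → □◇r

The condition is convergence. The .2 schema ◇□r → □◇r defines it.
Suppose ◇□r→□◇r is valid. Take Rxy, Rxz and set V(r)={w : Ryw}. Then □r at y so ◇□r at x, so □◇r at x, so ◇r at z, giving w with Rzw and Ryw.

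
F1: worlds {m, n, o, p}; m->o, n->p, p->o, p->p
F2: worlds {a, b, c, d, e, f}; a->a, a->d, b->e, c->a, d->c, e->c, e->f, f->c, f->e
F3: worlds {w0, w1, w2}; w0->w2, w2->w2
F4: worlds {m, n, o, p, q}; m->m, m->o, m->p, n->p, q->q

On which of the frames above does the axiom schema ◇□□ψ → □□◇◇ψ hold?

F2, F3

The schema corresponds to a generalized confluence (Geach) condition: ∀x ∀y ∀z ((xRy ∧ xR²z) → ∃w (yR²w ∧ zR²w)).
F1: fails — nRp, nR²o but no w with pR²w and oR²w.
F2: satisfies the condition.
F3: satisfies the condition.
F4: fails — mRm, mR²o but no w with mR²w and oR²w.
Valid on: F2, F3.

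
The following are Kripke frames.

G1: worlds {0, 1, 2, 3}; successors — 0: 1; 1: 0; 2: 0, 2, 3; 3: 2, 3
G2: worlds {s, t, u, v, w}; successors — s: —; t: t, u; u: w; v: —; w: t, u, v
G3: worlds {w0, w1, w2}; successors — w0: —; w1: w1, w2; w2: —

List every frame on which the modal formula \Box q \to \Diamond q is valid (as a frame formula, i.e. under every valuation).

G1

The schema corresponds to seriality: \forall x \exists y Rxy.
G1: satisfies the condition.
G2: fails — world s has no successor.
G3: fails — world w0 has no successor.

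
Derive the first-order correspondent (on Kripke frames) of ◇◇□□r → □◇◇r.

This is a Sahlqvist (Geach-type) schema ◇^2□^2r → □^1◇^2r.
Minimal-valuation argument: fix x; take any y with xR^2y and any z with xR^1z. Set V(r) to the set of worlds R-reachable from y in exactly 2 steps. Then □^2r holds at y, so the antecedent holds at x; validity forces ◇^2r at z, giving a w with zR^2w and yR^2w.
First-order correspondent: ∀x ∀y ∀z ((xR²y ∧ xRz) → ∃w (yR²w ∧ zR²w)).

∀x ∀y ∀z ((xR²y ∧ xRz) → ∃w (yR²w ∧ zR²w))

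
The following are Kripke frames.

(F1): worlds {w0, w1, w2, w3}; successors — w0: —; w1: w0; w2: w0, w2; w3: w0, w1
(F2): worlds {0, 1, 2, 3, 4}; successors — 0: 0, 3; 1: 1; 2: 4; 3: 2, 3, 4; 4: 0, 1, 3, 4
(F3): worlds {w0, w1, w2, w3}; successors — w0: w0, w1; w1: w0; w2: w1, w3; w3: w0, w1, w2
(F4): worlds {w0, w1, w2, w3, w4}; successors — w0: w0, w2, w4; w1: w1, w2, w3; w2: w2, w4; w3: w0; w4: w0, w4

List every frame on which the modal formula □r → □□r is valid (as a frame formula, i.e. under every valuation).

The schema corresponds to transitivity: ∀x ∀y ∀z (Rxy ∧ Ryz → Rxz).
(F1): satisfies the condition.
(F2): fails — R34 and R40 but not R30.
(F3): fails — Rw1w0 and Rw0w1 but not Rw1w1.
(F4): fails — Rw1w2 and Rw2w4 but not Rw1w4.

(F1)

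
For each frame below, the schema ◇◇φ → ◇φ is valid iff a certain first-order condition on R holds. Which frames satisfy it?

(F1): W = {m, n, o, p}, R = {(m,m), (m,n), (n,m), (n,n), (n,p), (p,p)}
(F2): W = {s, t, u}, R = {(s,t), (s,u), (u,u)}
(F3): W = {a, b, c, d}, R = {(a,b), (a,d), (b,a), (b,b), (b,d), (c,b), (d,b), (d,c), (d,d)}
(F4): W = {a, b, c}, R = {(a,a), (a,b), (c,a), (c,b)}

Frame correspondent (Sahlqvist): ∀x ∀y ∀z (Rxy ∧ Ryz → Rxz) — i.e. transitivity.
(F1): fails — Rmn and Rnp but not Rmp.
(F2): satisfies the condition.
(F3): fails — Rab and Rba but not Raa.
(F4): satisfies the condition.
Valid on: (F2), (F4).

(F2), (F4)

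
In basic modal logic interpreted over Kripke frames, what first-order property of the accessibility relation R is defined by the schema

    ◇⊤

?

seriality: ∀x ∃y Rxy

◇⊤ holds at w iff w has a successor, so frame-validity of ◇⊤ is exactly seriality. Equivalently via □A → ◇A:
Suppose □A→◇A is valid. At any x set V(A)=W. Then □A at x, so ◇A at x, so x has a successor.
The converse is a direct semantic check.
Frame condition: ∀x ∃y Rxy.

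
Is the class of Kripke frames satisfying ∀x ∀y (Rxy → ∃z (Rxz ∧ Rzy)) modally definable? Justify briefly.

The condition is density. A defining modal formula is □□q → □q.
Suppose □□q→□q is valid. Take Rxy and set V(q)={w : xR²w}. Then □□q at x, so □q at x, so q at y, i.e. ∃z(Rxz∧Rzy).

Yes — defined by □□q → □q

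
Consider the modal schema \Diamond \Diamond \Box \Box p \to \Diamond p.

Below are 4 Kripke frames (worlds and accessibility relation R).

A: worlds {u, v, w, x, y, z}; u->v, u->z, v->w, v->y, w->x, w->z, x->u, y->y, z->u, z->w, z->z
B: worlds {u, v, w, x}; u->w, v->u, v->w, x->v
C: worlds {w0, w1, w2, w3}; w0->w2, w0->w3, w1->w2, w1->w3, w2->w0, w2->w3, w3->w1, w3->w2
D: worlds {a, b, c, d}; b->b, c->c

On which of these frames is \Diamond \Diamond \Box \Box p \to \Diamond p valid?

C, D

This is the axiom for a generalized confluence (Geach) condition; its first-order frame correspondent is \forall x \forall y (x R^2 y \to \exists w (y R^2 w \wedge xRw)).
A: fails — uR²y but no t with yR²t and uRt.
B: fails — vR²w but no t with wR²t and vRt.
C: condition met.
D: condition met.
Valid on: C, D.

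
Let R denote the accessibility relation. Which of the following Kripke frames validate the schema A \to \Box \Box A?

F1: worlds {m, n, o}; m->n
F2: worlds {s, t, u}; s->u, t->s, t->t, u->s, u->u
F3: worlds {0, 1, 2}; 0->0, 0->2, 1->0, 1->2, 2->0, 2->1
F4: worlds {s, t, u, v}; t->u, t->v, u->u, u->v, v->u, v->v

The schema corresponds to a generalized confluence (Geach) condition: \forall x \forall z (x R^2 z \to \exists w (x = w \wedge z = w)).
F1: condition met.
F2: fails — sR²u but s ≠ u.
F3: fails — 0R²1 but 0 ≠ 1.
F4: fails — tR²u but t ≠ u.

F1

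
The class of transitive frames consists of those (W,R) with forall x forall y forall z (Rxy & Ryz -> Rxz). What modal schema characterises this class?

This is transitivity; the standard corresponding axiom is 4: □r → □□r.

□r → □□r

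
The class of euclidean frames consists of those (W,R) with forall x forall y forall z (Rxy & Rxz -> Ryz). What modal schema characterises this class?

◇q → □◇q

The condition is the Euclidean property. The 5 schema ◇q → □◇q defines it.
Suppose ◇q→□◇q is valid. Take Rxy, Rxz and set V(q)={y}. Then ◇q at x, so □◇q at x, so ◇q at z, so some w with Rzw has q; w=y, i.e. Rzy. By symmetry of the argument, Ryz.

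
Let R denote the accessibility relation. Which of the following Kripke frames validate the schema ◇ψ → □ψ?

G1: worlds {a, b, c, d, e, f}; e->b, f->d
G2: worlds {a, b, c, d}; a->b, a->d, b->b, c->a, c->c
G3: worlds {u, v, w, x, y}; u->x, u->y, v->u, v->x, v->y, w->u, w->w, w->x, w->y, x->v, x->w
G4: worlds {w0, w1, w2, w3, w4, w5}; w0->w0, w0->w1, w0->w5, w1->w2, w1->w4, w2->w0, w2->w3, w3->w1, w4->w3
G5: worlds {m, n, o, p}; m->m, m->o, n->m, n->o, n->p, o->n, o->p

G1

This is the axiom for partial functionality; its first-order frame correspondent is ∀x ∀y ∀z (Rxy ∧ Rxz → y = z).
G1: condition met.
G2: fails — a sees both b and d.
G3: fails — u sees both x and y.
G4: fails — w0 sees both w0 and w1.
G5: fails — m sees both m and o.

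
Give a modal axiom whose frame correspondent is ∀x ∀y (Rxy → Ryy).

The condition is shift-reflexivity. The T□ schema □(□ψ → ψ) defines it.
Suppose □(□ψ→ψ) is valid. Take Rxy and set V(ψ)={w : Ryw}. Then at y, □ψ holds; since □(□ψ→ψ) at x, □ψ→ψ at y, so ψ at y, i.e. Ryy.

□(□ψ → ψ)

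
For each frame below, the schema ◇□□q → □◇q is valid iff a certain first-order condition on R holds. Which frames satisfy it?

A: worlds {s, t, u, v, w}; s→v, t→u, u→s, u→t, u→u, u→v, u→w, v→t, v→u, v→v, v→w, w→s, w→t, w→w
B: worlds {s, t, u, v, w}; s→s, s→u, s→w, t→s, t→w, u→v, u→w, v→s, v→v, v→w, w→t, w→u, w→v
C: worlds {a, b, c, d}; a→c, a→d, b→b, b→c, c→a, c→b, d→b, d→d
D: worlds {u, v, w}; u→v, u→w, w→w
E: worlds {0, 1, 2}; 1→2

The schema corresponds to a generalized confluence (Geach) condition: ∀x ∀y ∀z ((xRy ∧ xRz) → ∃w (yR²w ∧ zRw)).
A: holds.
B: holds.
C: holds.
D: fails — uRv, uRv but no t with vR²t and vRt.
E: fails — 1R2, 1R2 but no w with 2R²w and 2Rw.

A, B, C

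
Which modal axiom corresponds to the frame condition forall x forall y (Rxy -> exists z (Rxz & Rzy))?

This is density; the standard corresponding axiom is C4: □□ψ → □ψ.
Suppose □□ψ→□ψ is valid. Take Rxy and set V(ψ)={w : xR²w}. Then □□ψ at x, so □ψ at x, so ψ at y, i.e. ∃z(Rxz∧Rzy).

□□ψ → □ψ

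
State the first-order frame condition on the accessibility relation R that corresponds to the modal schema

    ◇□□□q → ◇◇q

∀x ∀y (xRy → ∃w (yR³w ∧ xR²w))

This is a Sahlqvist (Geach-type) schema ◇^1□^3q → □^0◇^2q.
Minimal-valuation argument: fix x; take any y with xR^1y and any z with xR^0z. Set V(q) to the set of worlds R-reachable from y in exactly 3 steps. Then □^3q holds at y, so the antecedent holds at x; validity forces ◇^2q at z, giving a w with zR^2w and yR^3w.
First-order correspondent: ∀x ∀y (xRy → ∃w (yR³w ∧ xR²w)).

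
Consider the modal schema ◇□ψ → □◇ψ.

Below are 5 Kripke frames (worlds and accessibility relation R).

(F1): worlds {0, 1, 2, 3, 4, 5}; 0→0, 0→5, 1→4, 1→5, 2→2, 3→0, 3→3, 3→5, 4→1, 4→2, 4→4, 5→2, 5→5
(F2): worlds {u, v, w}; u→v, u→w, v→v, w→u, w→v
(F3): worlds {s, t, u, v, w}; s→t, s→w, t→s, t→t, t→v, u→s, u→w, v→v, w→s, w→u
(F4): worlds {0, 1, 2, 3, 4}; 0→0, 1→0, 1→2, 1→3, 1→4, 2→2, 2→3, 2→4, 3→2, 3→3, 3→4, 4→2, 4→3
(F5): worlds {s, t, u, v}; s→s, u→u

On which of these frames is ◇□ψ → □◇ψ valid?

(F2), (F5)

Frame correspondent (Sahlqvist): ∀x ∀y ∀z (Rxy ∧ Rxz → ∃w (Ryw ∧ Rzw)) — i.e. convergence.
(F1): fails — R42 and R41 but 2 and 1 have no common successor.
(F2): ✓.
(F3): fails — Rtv and Rts but v and s have no common successor.
(F4): fails — R10 and R12 but 0 and 2 have no common successor.
(F5): ✓.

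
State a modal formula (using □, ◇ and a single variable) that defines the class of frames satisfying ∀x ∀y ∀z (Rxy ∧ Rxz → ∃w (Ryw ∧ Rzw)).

◇□s → □◇s

A defining formula is ◇□s → □◇s (the .2 axiom).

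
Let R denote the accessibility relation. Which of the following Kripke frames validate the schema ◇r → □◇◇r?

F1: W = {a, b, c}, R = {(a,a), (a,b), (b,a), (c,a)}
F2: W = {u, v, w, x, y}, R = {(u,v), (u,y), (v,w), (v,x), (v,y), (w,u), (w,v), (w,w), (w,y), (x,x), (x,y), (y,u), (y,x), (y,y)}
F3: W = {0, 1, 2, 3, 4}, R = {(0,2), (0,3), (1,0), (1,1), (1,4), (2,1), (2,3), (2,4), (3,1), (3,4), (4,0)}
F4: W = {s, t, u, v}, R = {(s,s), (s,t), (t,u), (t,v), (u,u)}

The schema corresponds to a generalized confluence (Geach) condition: ∀x ∀y ∀z ((xRy ∧ xRz) → ∃w (y = w ∧ zR²w)).
F1: satisfies the condition.
F2: fails — vRw, vRx but no t with w=t and xR²t.
F3: fails — 0R2, 0R2 but no w with 2=w and 2R²w.
F4: fails — sRs, sRt but no w with s=w and tR²w.

F1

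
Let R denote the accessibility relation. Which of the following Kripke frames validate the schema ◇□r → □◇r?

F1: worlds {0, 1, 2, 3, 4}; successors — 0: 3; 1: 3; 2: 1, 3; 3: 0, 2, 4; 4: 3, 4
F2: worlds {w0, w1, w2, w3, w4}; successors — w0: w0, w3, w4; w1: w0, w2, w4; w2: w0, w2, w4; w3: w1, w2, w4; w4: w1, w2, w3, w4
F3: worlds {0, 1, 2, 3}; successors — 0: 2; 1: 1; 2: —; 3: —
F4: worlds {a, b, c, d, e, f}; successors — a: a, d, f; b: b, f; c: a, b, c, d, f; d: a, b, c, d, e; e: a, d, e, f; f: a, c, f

Frame correspondent (Sahlqvist): ∀x ∀y ∀z (Rxy ∧ Rxz → ∃w (Ryw ∧ Rzw)) — i.e. convergence.
F1: fails — R23 and R21 but 3 and 1 have no common successor.
F2: condition met.
F3: fails — R02 and R02 but 2 and 2 have no common successor.
F4: condition met.
Valid on: F2, F4.

F2, F4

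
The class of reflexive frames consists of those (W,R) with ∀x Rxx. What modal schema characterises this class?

This is reflexivity; the standard corresponding axiom is T: □p → p.
Suppose □p→p is valid. At any x set V(p)={w : Rxw}. Then □p holds at x, so p holds at x, i.e. Rxx.

□p → p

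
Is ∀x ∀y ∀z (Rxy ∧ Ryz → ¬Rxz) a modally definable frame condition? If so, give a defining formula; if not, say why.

Not modally definable

Any modally definable frame class is closed under surjective bounded morphisms.
The 7-cycle (worlds s,t,u,v,w,x,y with s→t→u→v→w→x→y→s) is intransitive. Mapping every world to a single reflexive point • is a surjective bounded morphism; the reflexive point is not intransitive (R••∧R•• but R••).
So no modal formula (or set of formulas) defines exactly the intransitive frames.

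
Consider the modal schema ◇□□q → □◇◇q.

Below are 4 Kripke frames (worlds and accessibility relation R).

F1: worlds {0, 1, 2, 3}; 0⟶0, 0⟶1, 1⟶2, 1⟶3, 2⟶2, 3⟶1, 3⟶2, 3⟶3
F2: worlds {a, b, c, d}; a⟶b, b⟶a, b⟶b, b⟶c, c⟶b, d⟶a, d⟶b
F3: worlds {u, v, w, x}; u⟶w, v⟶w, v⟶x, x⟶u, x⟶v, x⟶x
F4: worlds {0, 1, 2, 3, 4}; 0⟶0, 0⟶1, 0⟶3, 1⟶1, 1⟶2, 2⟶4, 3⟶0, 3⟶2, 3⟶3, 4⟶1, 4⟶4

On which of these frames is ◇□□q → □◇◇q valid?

Frame correspondent (Sahlqvist): ∀x ∀y ∀z ((xRy ∧ xRz) → ∃w (yR²w ∧ zR²w)) — i.e. a generalized confluence (Geach) condition.
F1: satisfies the condition.
F2: satisfies the condition.
F3: fails — uRw, uRw but no t with wR²t and wR²t.
F4: satisfies the condition.
Valid on: F1, F2, F4.

F1, F2, F4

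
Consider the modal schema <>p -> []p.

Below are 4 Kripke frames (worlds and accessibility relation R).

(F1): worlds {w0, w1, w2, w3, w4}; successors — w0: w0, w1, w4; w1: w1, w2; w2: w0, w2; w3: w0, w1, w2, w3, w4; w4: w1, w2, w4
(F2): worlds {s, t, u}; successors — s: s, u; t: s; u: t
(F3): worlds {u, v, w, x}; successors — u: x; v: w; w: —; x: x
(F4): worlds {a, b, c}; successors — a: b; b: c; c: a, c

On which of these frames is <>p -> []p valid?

(F3)

Frame correspondent (Sahlqvist): forall x forall y forall z (Rxy & Rxz -> y = z) — i.e. partial functionality.
(F1): fails — w0 sees both w0 and w1.
(F2): fails — s sees both s and u.
(F3): condition met.
(F4): fails — c sees both a and c.
Valid on: (F3).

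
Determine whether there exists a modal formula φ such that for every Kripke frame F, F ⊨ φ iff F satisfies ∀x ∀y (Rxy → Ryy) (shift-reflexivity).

Yes — defined by □(□p → p)

This is a Sahlqvist condition; the T□ axiom □(□p → p) defines it.
Suppose □(□p→p) is valid. Take Rxy and set V(p)={w : Ryw}. Then at y, □p holds; since □(□p→p) at x, □p→p at y, so p at y, i.e. Ryy.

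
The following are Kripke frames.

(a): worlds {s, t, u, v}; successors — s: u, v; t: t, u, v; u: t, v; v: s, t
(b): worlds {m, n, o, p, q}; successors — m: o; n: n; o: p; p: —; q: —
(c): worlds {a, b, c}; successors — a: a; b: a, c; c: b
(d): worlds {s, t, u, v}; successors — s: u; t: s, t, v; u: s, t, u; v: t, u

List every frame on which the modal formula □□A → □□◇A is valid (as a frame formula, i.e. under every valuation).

The schema corresponds to a generalized confluence (Geach) condition: ∀x ∀z (xR²z → ∃w (xR²w ∧ zRw)).
(a): condition met.
(b): fails — mR²p but no w with mR²w and pRw.
(c): fails — cR²c but no w with cR²w and cRw.
(d): condition met.

(a), (d)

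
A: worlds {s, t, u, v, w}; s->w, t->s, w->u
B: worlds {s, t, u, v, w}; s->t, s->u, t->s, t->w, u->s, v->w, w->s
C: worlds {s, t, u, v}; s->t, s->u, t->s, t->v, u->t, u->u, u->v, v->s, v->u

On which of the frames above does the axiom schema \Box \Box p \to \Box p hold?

The schema corresponds to density: \forall x \forall y (Rxy \to \exists z (Rxz \wedge Rzy)).
A: fails — Rts but no z with Rtz and Rzs.
B: fails — Rvw but no z with Rvz and Rzw.
C: fails — Rtv but no z with Rtz and Rzv.
Valid on no frame.

none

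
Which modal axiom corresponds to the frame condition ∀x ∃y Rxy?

A defining formula is □q → ◇q (the D axiom).
Suppose □q→◇q is valid. At any x set V(q)=W. Then □q at x, so ◇q at x, so x has a successor.

□q → ◇q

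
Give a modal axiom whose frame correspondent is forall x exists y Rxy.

The condition is seriality. The D schema □s → ◇s defines it.

□s → ◇s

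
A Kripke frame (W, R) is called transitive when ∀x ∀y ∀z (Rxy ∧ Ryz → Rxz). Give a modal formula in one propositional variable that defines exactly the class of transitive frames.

□s → □□s

A defining formula is □s → □□s (the 4 axiom).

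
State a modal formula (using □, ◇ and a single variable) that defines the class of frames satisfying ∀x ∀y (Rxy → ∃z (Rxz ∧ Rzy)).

□□ψ → □ψ

The condition is density. The C4 schema □□ψ → □ψ defines it.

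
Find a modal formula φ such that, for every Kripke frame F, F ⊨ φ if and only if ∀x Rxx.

The condition is reflexivity. The T schema □p → p defines it.
Suppose □p→p is valid. At any x set V(p)={w : Rxw}. Then □p holds at x, so p holds at x, i.e. Rxx.

□p → p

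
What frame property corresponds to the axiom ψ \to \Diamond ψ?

reflexivity: \forall x Rxx

Equivalently (dual form): □ψ → ψ.
Suppose □ψ→ψ is valid. At any x set V(ψ)={w : Rxw}. Then □ψ holds at x, so ψ holds at x, i.e. Rxx.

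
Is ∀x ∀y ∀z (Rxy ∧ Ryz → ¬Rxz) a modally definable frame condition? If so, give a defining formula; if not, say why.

If a class were modally definable it would be closed under surjective bounded morphisms (Goldblatt–Thomason).
The 5-cycle (worlds 0,1,2,3,4 with 0→1→2→3→4→0) is intransitive. Mapping every world to a single reflexive point • is a surjective bounded morphism; the reflexive point is not intransitive (R••∧R•• but R••).
Hence intransitivity is not modally definable.

Not definable by any modal formula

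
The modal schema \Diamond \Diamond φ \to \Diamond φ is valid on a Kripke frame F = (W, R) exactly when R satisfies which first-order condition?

This is frame-equivalent to □φ → □□φ (substitute ¬φ for φ and contrapose).
Suppose □φ→□□φ is valid. Take Rxy, Ryz and set V(φ)={w : Rxw}. Then □φ at x, so □□φ at x, so □φ at y, so φ at z, i.e. Rxz.
Conversely, on a frame with transitivity the schema holds at every world under every valuation.
So the correspondent is transitivity.

Transitivity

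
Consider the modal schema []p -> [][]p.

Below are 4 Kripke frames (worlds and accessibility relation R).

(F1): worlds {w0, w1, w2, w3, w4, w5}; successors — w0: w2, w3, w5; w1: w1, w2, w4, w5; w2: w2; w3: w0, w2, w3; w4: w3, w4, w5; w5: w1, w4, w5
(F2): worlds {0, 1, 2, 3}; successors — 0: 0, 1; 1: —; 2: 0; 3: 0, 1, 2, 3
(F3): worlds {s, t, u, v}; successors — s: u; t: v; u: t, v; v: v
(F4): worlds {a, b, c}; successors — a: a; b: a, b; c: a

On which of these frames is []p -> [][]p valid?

The schema corresponds to transitivity: forall x forall y forall z (Rxy & Ryz -> Rxz).
(F1): fails — Rw3w0 and Rw0w5 but not Rw3w5.
(F2): fails — R20 and R01 but not R21.
(F3): fails — Rsu and Ruv but not Rsv.
(F4): satisfies the condition.

(F4)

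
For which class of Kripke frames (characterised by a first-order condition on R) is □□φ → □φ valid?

This is the C4 axiom.
Its frame correspondent is density — ∀x ∀y (Rxy → ∃z (Rxz ∧ Rzy)).

density: ∀x ∀y (Rxy → ∃z (Rxz ∧ Rzy))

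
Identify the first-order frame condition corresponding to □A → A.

Suppose □A→A is valid. At any x set V(A)={w : Rxw}. Then □A holds at x, so A holds at x, i.e. Rxx.

reflexivity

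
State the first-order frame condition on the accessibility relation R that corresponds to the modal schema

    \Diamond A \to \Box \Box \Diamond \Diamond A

This is a Sahlqvist (Geach-type) schema ◇^1□^0A → □^2◇^2A.
Minimal-valuation argument: fix x; take any y with xR^1y and any z with xR^2z. Set V(A) to the set of worlds R-reachable from y in exactly 0 steps. Then □^0A holds at y, so the antecedent holds at x; validity forces ◇^2A at z, giving a w with zR^2w and yR^0w.
First-order correspondent: \forall x \forall y \forall z ((xRy \wedge x R^2 z) \to \exists w (y = w \wedge z R^2 w)).

\forall x \forall y \forall z ((xRy \wedge x R^2 z) \to \exists w (y = w \wedge z R^2 w))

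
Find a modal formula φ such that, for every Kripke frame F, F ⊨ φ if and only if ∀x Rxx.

The condition is reflexivity. The T schema □p → p defines it.
Suppose □p→p is valid. At any x set V(p)={w : Rxw}. Then □p holds at x, so p holds at x, i.e. Rxx.

□p → p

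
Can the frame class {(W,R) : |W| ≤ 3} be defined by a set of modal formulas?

If a class were modally definable it would be closed under disjoint unions (Goldblatt–Thomason).
Any modal formula valid on each of 4 disjoint one-world frames is valid on their disjoint union (validity is preserved under disjoint unions). Each one-world frame has |W|=1≤3, but the union has |W|=4.
So the class is not modally definable.

No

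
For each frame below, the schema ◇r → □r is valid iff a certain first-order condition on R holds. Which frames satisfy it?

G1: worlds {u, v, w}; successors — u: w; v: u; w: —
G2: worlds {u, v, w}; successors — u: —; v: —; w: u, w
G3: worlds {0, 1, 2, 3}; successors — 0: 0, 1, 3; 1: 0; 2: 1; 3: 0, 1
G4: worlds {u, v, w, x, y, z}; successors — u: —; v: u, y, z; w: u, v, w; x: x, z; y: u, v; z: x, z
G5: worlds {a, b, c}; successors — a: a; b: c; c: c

The schema corresponds to partial functionality: ∀x ∀y ∀z (Rxy ∧ Rxz → y = z).
G1: ✓.
G2: fails — w sees both u and w.
G3: fails — 0 sees both 0 and 1.
G4: fails — v sees both u and y.
G5: ✓.
Valid on: G1, G5.

G1, G5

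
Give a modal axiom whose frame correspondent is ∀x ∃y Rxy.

This is seriality; the standard corresponding axiom is D: □ψ → ◇ψ.
Suppose □ψ→◇ψ is valid. At any x set V(ψ)=W. Then □ψ at x, so ◇ψ at x, so x has a successor.

□ψ → ◇ψ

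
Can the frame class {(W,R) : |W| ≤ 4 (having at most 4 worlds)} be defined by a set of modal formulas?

Any modally definable frame class is closed under disjoint unions.
Any modal formula valid on each of 5 disjoint one-world frames is valid on their disjoint union (validity is preserved under disjoint unions). Each one-world frame has |W|=1≤4, but the union has |W|=5.
So the class is not modally definable.

Not modally definable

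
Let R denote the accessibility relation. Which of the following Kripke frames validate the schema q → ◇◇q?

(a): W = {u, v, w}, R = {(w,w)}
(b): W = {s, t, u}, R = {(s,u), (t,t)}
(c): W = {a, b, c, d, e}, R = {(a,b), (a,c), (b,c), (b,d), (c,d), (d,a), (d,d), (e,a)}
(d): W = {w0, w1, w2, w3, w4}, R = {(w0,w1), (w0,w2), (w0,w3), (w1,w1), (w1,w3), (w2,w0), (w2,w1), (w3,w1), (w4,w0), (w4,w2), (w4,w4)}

The schema corresponds to a generalized confluence (Geach) condition: ∀x ∃w (x = w ∧ xR²w).
(a): fails — at u but no t with u=t and uR²t.
(b): fails — at s but no w with s=w and sR²w.
(c): fails — at a but no w with a=w and aR²w.
(d): ✓.

(d)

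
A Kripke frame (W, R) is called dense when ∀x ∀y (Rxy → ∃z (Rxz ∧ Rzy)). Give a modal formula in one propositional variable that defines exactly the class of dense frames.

This is density; the standard corresponding axiom is C4: □□s → □s.
Suppose □□s→□s is valid. Take Rxy and set V(s)={w : xR²w}. Then □□s at x, so □s at x, so s at y, i.e. ∃z(Rxz∧Rzy).

□□s → □s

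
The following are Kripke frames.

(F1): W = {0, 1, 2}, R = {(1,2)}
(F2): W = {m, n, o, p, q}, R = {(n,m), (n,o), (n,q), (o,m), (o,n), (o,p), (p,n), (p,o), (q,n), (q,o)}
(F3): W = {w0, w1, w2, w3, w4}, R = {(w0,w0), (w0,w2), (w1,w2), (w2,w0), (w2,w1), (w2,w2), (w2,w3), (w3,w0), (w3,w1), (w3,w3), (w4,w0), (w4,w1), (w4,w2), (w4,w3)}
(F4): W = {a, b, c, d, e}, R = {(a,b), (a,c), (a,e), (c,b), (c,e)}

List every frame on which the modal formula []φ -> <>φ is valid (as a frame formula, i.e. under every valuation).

(F3)

This is the axiom for seriality; its first-order frame correspondent is forall x exists y Rxy.
(F1): fails — world 0 has no successor.
(F2): fails — world m has no successor.
(F3): condition met.
(F4): fails — world b has no successor.
Valid on: (F3).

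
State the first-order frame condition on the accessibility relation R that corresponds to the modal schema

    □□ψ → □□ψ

∀x ∀z (xR²z → ∃w (xR²w ∧ z = w))

This is a Sahlqvist (Geach-type) schema ◇^0□^2ψ → □^2◇^0ψ.
First-order correspondent: ∀x ∀z (xR²z → ∃w (xR²w ∧ z = w)).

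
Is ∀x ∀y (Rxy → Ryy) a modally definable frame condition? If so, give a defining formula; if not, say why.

The condition is shift-reflexivity. A defining modal formula is □(□r → r).
Suppose □(□r→r) is valid. Take Rxy and set V(r)={w : Ryw}. Then at y, □r holds; since □(□r→r) at x, □r→r at y, so r at y, i.e. Ryy.

Yes, by □(□r → r)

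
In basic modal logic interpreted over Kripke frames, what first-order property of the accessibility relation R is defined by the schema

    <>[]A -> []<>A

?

convergence: forall x forall y forall z (Rxy & Rxz -> exists w (Ryw & Rzw))

Suppose ◇□A→□◇A is valid. Take Rxy, Rxz and set V(A)={w : Ryw}. Then □A at y so ◇□A at x, so □◇A at x, so ◇A at z, giving w with Rzw and Ryw.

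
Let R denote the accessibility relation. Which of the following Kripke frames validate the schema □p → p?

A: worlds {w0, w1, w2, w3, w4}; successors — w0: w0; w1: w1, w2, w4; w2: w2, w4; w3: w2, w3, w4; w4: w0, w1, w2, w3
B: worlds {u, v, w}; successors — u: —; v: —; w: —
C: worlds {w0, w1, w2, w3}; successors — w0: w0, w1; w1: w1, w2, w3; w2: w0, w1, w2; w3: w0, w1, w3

C

Frame correspondent (Sahlqvist): ∀x Rxx — i.e. reflexivity.
A: fails — world w4 does not see itself.
B: fails — world u does not see itself.
C: ✓.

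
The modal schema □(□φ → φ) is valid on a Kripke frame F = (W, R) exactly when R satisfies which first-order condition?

Suppose □(□φ→φ) is valid. Take Rxy and set V(φ)={w : Ryw}. Then at y, □φ holds; since □(□φ→φ) at x, □φ→φ at y, so φ at y, i.e. Ryy.
Conversely, on a frame with shift-reflexivity the schema holds at every world under every valuation.
Frame condition: ∀x ∀y (Rxy → Ryy).

Shift-reflexivity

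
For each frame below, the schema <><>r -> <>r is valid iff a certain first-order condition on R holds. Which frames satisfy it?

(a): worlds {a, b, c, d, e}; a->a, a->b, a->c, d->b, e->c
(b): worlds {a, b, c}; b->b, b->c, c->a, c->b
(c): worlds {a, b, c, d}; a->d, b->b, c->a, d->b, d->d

Frame correspondent (Sahlqvist): forall x forall y forall z (Rxy & Ryz -> Rxz) — i.e. transitivity.
(a): condition met.
(b): fails — Rbc and Rca but not Rba.
(c): fails — Rca and Rad but not Rcd.
Valid on: (a).

(a)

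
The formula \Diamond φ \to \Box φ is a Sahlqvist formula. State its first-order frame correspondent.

Suppose ◇φ→□φ is valid. Take Rxy, Rxz and set V(φ)={y}. Then ◇φ at x, so □φ at x, so φ at z, i.e. z=y.
Conversely, any frame satisfying \forall x \forall y \forall z (Rxy \wedge Rxz \to y = z) validates the schema.
Frame condition: \forall x \forall y \forall z (Rxy \wedge Rxz \to y = z).

partial functionality: \forall x \forall y \forall z (Rxy \wedge Rxz \to y = z)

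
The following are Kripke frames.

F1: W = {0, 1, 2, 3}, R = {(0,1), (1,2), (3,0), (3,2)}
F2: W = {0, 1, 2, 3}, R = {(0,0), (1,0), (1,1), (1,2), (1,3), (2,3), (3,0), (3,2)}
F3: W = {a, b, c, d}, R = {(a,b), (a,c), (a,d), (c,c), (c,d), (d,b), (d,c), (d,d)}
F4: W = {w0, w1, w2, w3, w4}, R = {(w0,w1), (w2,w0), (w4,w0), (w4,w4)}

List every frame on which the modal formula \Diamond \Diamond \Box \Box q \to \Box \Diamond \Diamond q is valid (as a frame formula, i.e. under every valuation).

F2

The schema corresponds to a generalized confluence (Geach) condition: \forall x \forall y \forall z ((x R^2 y \wedge xRz) \to \exists w (y R^2 w \wedge z R^2 w)).
F1: fails — 0R²2, 0R1 but no w with 2R²w and 1R²w.
F2: ✓.
F3: fails — aR²b, aRb but no w with bR²w and bR²w.
F4: fails — w2R²w1, w2Rw0 but no w with w1R²w and w0R²w.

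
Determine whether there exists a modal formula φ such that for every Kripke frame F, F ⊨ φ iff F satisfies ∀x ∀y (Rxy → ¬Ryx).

Not definable by any modal formula

Modal frame validity is preserved under surjective bounded morphisms.
The 5-cycle (worlds a,b,c,d,e with a→b→c→d→e→a) is asymmetric. Mapping every world to a single reflexive point • is a surjective bounded morphism, and the reflexive point is not asymmetric (R•• but asymmetry requires ¬R••).
Hence asymmetry is not modally definable.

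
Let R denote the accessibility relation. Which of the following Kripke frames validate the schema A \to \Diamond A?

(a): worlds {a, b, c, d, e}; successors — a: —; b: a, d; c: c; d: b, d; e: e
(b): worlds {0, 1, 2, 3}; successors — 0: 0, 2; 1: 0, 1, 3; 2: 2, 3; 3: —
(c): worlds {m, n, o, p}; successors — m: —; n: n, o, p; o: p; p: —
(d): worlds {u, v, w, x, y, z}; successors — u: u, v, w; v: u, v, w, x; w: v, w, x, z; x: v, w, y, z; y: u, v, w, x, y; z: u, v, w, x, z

This is the axiom for reflexivity; its first-order frame correspondent is \forall x Rxx.
(a): fails — world a does not see itself.
(b): fails — world 3 does not see itself.
(c): fails — world m does not see itself.
(d): fails — world x does not see itself.

none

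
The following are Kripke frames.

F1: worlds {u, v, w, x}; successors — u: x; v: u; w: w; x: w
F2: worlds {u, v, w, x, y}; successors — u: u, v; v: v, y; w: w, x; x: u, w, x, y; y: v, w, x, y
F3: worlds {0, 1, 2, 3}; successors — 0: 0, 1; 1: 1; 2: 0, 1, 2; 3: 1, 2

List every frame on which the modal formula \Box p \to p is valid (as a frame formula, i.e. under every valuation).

The schema corresponds to reflexivity: \forall x Rxx.
F1: fails — world u does not see itself.
F2: condition met.
F3: fails — world 3 does not see itself.
Valid on: F2.

F2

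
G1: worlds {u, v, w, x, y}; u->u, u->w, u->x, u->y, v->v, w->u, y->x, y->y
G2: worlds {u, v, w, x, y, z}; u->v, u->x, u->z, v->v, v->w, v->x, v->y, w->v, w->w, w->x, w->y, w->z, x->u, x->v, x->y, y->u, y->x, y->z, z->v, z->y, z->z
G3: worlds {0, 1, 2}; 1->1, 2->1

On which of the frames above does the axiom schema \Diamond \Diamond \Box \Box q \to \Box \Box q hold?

G3

The schema corresponds to a generalized confluence (Geach) condition: \forall x \forall y \forall z ((x R^2 y \wedge x R^2 z) \to \exists w (y R^2 w \wedge z = w)).
G1: fails — uR²x, uR²u but no t with xR²t and u=t.
G2: fails — uR²y, uR²w but no t with yR²t and w=t.
G3: holds.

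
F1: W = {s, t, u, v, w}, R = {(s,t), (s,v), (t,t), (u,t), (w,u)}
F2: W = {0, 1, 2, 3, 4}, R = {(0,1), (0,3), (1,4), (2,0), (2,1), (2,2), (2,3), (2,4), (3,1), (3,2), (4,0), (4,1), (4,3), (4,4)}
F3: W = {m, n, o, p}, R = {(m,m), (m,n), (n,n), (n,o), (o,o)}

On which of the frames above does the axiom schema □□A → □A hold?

This is the axiom for density; its first-order frame correspondent is ∀x ∀y (Rxy → ∃z (Rxz ∧ Rzy)).
F1: fails — Rwu but no z with Rwz and Rzu.
F2: fails — R03 but no z with R0z and Rz3.
F3: condition met.
Valid on: F3.

F3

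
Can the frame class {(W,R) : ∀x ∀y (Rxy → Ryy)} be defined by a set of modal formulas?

The condition is shift-reflexivity. A defining modal formula is □(□r → r).
Suppose □(□r→r) is valid. Take Rxy and set V(r)={w : Ryw}. Then at y, □r holds; since □(□r→r) at x, □r→r at y, so r at y, i.e. Ryy.

Yes — defined by □(□r → r)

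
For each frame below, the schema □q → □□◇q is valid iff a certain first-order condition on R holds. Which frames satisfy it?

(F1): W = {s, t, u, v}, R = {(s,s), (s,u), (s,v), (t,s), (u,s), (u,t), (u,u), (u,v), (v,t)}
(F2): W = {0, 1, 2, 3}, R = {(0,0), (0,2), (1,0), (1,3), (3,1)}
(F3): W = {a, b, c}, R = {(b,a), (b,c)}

(F3)

The schema corresponds to a generalized confluence (Geach) condition: ∀x ∀z (xR²z → ∃w (xRw ∧ zRw)).
(F1): fails — sR²v but no w with sRw and vRw.
(F2): fails — 0R²2 but no w with 0Rw and 2Rw.
(F3): satisfies the condition.
Valid on: (F3).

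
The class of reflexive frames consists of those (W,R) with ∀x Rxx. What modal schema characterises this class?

The condition is reflexivity. The T schema □p → p defines it.

□p → p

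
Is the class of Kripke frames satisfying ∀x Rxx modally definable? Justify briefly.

The condition is reflexivity. A defining modal formula is □q → q.
Suppose □q→q is valid. At any x set V(q)={w : Rxw}. Then □q holds at x, so q holds at x, i.e. Rxx.

Definable; □q → q defines it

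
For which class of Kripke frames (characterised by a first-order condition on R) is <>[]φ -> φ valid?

Symmetry

This schema is equivalent to the B axiom φ → □◇φ.
It corresponds to symmetry: forall x forall y (Rxy -> Ryx).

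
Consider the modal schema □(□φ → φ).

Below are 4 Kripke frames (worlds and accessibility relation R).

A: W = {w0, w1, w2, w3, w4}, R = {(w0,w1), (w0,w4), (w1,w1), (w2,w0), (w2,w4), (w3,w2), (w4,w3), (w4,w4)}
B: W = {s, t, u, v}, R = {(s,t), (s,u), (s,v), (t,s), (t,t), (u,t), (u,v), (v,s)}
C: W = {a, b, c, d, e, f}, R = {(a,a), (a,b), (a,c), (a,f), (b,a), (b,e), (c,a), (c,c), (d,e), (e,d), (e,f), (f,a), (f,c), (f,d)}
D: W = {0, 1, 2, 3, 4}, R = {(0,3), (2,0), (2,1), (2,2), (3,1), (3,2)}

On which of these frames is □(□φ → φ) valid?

The schema corresponds to shift-reflexivity: ∀x ∀y (Rxy → Ryy).
A: fails — Rw3w2 but not Rw2w2.
B: fails — Ruv but not Rvv.
C: fails — Rde but not Ree.
D: fails — R31 but not R11.
Valid on no frame.

none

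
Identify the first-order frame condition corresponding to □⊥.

emptiness of R: ∀x ∀y ¬Rxy

□⊥ is valid iff no world has any successor (otherwise □⊥ fails at any world with one).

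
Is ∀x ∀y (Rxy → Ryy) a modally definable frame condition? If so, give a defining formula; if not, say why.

Yes — defined by □(□q → q)

The condition is shift-reflexivity. A defining modal formula is □(□q → q).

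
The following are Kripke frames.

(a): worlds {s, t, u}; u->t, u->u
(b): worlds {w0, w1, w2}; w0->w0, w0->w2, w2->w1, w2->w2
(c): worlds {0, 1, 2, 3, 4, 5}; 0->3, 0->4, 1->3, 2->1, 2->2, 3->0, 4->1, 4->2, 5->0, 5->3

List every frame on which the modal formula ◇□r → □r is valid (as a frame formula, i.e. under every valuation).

none

This is the axiom for the Euclidean property; its first-order frame correspondent is ∀x ∀y ∀z (Rxy ∧ Rxz → Ryz).
(a): fails — Rut and Rut but not Rtt.
(b): fails — Rw0w2 and Rw0w0 but not Rw2w0.
(c): fails — R04 and R04 but not R44.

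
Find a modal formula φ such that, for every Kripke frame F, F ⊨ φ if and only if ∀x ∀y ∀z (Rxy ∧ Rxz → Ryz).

A defining formula is ◇s → □◇s (the 5 axiom).
Suppose ◇s→□◇s is valid. Take Rxy, Rxz and set V(s)={y}. Then ◇s at x, so □◇s at x, so ◇s at z, so some w with Rzw has s; w=y, i.e. Rzy. By symmetry of the argument, Ryz.

◇s → □◇s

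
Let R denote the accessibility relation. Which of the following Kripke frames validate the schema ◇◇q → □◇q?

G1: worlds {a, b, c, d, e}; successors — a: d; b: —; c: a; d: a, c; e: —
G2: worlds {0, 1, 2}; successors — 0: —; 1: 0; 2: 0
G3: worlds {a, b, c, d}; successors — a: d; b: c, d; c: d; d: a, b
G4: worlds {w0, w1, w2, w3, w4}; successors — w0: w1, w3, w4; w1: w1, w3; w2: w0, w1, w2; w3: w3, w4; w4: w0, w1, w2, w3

This is the axiom for a generalized confluence (Geach) condition; its first-order frame correspondent is ∀x ∀y ∀z ((xR²y ∧ xRz) → ∃w (y = w ∧ zRw)).
G1: fails — dR²a, dRa but no w with a=w and aRw.
G2: satisfies the condition.
G3: fails — bR²a, bRc but no w with a=w and cRw.
G4: fails — w0R²w0, w0Rw1 but no w with w0=w and w1Rw.
Valid on: G2.

G2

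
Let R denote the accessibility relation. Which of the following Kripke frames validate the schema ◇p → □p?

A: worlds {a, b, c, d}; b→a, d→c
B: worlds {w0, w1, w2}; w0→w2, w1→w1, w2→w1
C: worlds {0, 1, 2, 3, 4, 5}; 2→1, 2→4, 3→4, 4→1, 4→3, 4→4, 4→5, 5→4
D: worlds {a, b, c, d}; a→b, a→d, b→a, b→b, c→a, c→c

A, B

Frame correspondent (Sahlqvist): ∀x ∀y ∀z (Rxy ∧ Rxz → y = z) — i.e. partial functionality.
A: satisfies the condition.
B: satisfies the condition.
C: fails — 2 sees both 1 and 4.
D: fails — a sees both b and d.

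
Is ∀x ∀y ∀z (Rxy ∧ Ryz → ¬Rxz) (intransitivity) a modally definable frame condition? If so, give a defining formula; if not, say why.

Modal frame validity is preserved under surjective bounded morphisms.
The 7-cycle (worlds 0,1,2,3,4,5,6 with 0→1→2→3→4→5→6→0) is intransitive. Mapping every world to a single reflexive point • is a surjective bounded morphism; the reflexive point is not intransitive (R••∧R•• but R••).
So the class is not modally definable.

Not definable by any modal formula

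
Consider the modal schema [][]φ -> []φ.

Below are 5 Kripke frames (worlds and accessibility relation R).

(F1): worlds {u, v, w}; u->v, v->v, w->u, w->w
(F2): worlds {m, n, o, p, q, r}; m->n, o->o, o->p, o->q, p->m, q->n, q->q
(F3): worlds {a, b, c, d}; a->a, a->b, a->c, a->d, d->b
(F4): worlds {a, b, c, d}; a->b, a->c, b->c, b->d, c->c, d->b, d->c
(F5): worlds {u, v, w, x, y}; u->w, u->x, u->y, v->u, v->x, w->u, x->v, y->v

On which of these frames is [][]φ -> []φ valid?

The schema corresponds to density: forall x forall y (Rxy -> exists z (Rxz & Rzy)).
(F1): condition met.
(F2): fails — Rpm but no z with Rpz and Rzm.
(F3): fails — Rdb but no z with Rdz and Rzb.
(F4): fails — Rab but no z with Raz and Rzb.
(F5): fails — Ruw but no z with Ruz and Rzw.

(F1)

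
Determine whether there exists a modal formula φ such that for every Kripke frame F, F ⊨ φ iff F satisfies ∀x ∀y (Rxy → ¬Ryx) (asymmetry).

Modal frame validity is preserved under surjective bounded morphisms.
The 4-cycle (worlds a,b,c,d with a→b→c→d→a) is asymmetric. Mapping every world to a single reflexive point • is a surjective bounded morphism, and the reflexive point is not asymmetric (R•• but asymmetry requires ¬R••).
So no modal formula (or set of formulas) defines exactly the asymmetric frames.

Not modally definable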